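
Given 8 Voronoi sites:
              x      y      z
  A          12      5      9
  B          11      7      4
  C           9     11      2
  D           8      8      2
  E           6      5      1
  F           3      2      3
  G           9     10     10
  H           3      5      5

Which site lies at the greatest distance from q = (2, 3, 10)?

Squared Euclidean distances:
|qA|² = 100 + 4 + 1 = 105
|qB|² = 81 + 16 + 36 = 133
|qC|² = 49 + 64 + 64 = 177
|qD|² = 36 + 25 + 64 = 125
|qE|² = 16 + 4 + 81 = 101
|qF|² = 1 + 1 + 49 = 51
|qG|² = 49 + 49 + 0 = 98
|qH|² = 1 + 4 + 25 = 30
The largest is to C.

C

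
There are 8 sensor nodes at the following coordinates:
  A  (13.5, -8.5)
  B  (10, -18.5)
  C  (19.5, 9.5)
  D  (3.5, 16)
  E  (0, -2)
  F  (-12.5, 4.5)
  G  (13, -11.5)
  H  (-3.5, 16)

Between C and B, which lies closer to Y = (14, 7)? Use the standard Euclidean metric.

Compare squared distances:
|YC|² = (14−19.5)² + (7−9.5)² = 30.25 + 6.25 = 36.5
|YB|² = (14−10)² + (7−(-18.5))² = 16 + 650.25 = 666.25
36.5 < 666.25, so C is closer.

C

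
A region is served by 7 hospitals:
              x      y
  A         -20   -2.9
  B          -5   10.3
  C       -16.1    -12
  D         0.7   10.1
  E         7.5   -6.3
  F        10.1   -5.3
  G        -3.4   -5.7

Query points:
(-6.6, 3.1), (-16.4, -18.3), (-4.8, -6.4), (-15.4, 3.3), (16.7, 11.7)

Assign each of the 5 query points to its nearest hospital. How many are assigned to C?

1

(-6.6, 3.1) — d² to each: A:215.56, B:54.4, C:318.26, D:102.29, E:287.17, F:349.45, G:87.68 → nearest is B
(-16.4, -18.3) — d² to each: A:250.12, B:947.92, C:39.78, D:1098.97, E:715.21, F:871.25, G:327.76 → nearest is C
(-4.8, -6.4) — d² to each: A:243.29, B:278.93, C:159.05, D:302.5, E:151.3, F:223.22, G:2.45 → nearest is G
(-15.4, 3.3) — d² to each: A:59.6, B:157.16, C:234.58, D:305.45, E:616.57, F:724.21, G:225 → nearest is A
(16.7, 11.7) — d² to each: A:1560.05, B:472.85, C:1637.53, D:258.56, E:408.64, F:332.56, G:706.77 → nearest is D
1 of the 5 points has C as nearest.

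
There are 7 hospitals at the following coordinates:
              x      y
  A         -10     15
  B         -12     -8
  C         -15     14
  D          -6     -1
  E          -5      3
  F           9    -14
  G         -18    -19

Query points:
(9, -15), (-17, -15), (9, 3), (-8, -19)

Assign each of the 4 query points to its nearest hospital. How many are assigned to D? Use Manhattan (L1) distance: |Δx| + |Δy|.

(9, -15) — d to each: A:49, B:28, C:53, D:29, E:32, F:1, G:31 → nearest is F
(-17, -15) — d to each: A:37, B:12, C:31, D:25, E:30, F:27, G:5 → nearest is G
(9, 3) — d to each: A:31, B:32, C:35, D:19, E:14, F:17, G:49 → nearest is E
(-8, -19) — d to each: A:36, B:15, C:40, D:20, E:25, F:22, G:10 → nearest is G
0 of the 4 points have D as nearest.

0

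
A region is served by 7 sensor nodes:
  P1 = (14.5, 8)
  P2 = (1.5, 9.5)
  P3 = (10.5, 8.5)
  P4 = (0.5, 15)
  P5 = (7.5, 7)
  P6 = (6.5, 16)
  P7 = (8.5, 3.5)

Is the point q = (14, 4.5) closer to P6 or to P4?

P6

Compare squared distances:
|qP6|² = (14−6.5)² + (4.5−16)² = 56.25 + 132.25 = 188.5
|qP4|² = (14−0.5)² + (4.5−15)² = 182.25 + 110.25 = 292.5
188.5 < 292.5, so P6 is closer.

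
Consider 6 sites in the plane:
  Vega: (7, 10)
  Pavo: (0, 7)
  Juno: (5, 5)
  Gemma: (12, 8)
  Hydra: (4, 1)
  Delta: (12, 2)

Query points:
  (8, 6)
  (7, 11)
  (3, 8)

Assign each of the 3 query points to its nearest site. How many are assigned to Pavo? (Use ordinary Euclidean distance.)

(8, 6) — d² to each: Vega:17, Pavo:65, Juno:10, Gemma:20, Hydra:41, Delta:32 → nearest is Juno
(7, 11) — d² to each: Vega:1, Pavo:65, Juno:40, Gemma:34, Hydra:109, Delta:106 → nearest is Vega
(3, 8) — d² to each: Vega:20, Pavo:10, Juno:13, Gemma:81, Hydra:50, Delta:117 → nearest is Pavo
1 of the 3 points has Pavo as nearest.

1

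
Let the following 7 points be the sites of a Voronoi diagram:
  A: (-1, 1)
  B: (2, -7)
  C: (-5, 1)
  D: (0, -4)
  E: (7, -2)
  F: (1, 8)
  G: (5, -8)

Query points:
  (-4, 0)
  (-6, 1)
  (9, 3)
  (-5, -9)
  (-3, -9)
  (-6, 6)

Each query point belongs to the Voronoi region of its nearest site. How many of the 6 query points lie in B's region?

(-4, 0) — d² to each: A:10, B:85, C:2, D:32, E:125, F:89, G:145 → nearest is C
(-6, 1) — d² to each: A:25, B:128, C:1, D:61, E:178, F:98, G:202 → nearest is C
(9, 3) — d² to each: A:104, B:149, C:200, D:130, E:29, F:89, G:137 → nearest is E
(-5, -9) — d² to each: A:116, B:53, C:100, D:50, E:193, F:325, G:101 → nearest is D
(-3, -9) — d² to each: A:104, B:29, C:104, D:34, E:149, F:305, G:65 → nearest is B
(-6, 6) — d² to each: A:50, B:233, C:26, D:136, E:233, F:53, G:317 → nearest is C
1 of the 6 points has B as nearest.

1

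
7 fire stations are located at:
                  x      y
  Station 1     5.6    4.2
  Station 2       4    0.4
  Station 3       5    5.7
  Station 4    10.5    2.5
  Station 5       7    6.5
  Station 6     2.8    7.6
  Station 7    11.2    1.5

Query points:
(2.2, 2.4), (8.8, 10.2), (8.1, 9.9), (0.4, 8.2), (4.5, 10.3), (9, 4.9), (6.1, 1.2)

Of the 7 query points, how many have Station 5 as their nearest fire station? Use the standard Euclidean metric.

(2.2, 2.4) — d² to each: Station 1:14.8, Station 2:7.24, Station 3:18.73, Station 4:68.9, Station 5:39.85, Station 6:27.4, Station 7:81.81 → nearest is Station 2
(8.8, 10.2) — d² to each: Station 1:46.24, Station 2:119.08, Station 3:34.69, Station 4:62.18, Station 5:16.93, Station 6:42.76, Station 7:81.45 → nearest is Station 5
(8.1, 9.9) — d² to each: Station 1:38.74, Station 2:107.06, Station 3:27.25, Station 4:60.52, Station 5:12.77, Station 6:33.38, Station 7:80.17 → nearest is Station 5
(0.4, 8.2) — d² to each: Station 1:43.04, Station 2:73.8, Station 3:27.41, Station 4:134.5, Station 5:46.45, Station 6:6.12, Station 7:161.53 → nearest is Station 6
(4.5, 10.3) — d² to each: Station 1:38.42, Station 2:98.26, Station 3:21.41, Station 4:96.84, Station 5:20.69, Station 6:10.18, Station 7:122.33 → nearest is Station 6
(9, 4.9) — d² to each: Station 1:12.05, Station 2:45.25, Station 3:16.64, Station 4:8.01, Station 5:6.56, Station 6:45.73, Station 7:16.4 → nearest is Station 5
(6.1, 1.2) — d² to each: Station 1:9.25, Station 2:5.05, Station 3:21.46, Station 4:21.05, Station 5:28.9, Station 6:51.85, Station 7:26.1 → nearest is Station 2
3 of the 7 points have Station 5 as nearest.

3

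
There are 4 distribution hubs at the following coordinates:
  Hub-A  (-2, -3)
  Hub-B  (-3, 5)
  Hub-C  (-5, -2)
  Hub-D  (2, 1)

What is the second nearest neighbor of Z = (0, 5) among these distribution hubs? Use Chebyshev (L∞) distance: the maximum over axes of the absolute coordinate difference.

Hub-D

d(Z, Hub-A) = max(2, 8) = 8
d(Z, Hub-B) = max(3, 0) = 3
d(Z, Hub-C) = max(5, 7) = 7
d(Z, Hub-D) = max(2, 4) = 4
Sorted ascending: Hub-B, Hub-D, Hub-C, … — the second-nearest is Hub-D.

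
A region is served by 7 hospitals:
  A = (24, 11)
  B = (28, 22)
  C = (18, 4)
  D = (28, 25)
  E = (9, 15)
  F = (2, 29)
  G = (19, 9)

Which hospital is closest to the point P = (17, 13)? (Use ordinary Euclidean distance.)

Since √ is increasing, it suffices to compare squared distances:
|PA|² = (17−24)² + (13−11)² = 49 + 4 = 53
|PB|² = (17−28)² + (13−22)² = 121 + 81 = 202
|PC|² = (17−18)² + (13−4)² = 1 + 81 = 82
|PD|² = (17−28)² + (13−25)² = 121 + 144 = 265
|PE|² = (17−9)² + (13−15)² = 64 + 4 = 68
|PF|² = (17−2)² + (13−29)² = 225 + 256 = 481
|PG|² = (17−19)² + (13−9)² = 4 + 16 = 20
The smallest is to G, so P lies in the Voronoi region of G.

G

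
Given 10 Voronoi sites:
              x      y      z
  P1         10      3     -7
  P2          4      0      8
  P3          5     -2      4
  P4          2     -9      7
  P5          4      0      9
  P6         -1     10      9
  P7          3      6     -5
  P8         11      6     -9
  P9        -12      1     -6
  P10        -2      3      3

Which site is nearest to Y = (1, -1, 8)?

Since √ is increasing, it suffices to compare squared distances:
|YP1|² = 81 + 16 + 225 = 322
|YP2|² = 9 + 1 + 0 = 10
|YP3|² = 16 + 1 + 16 = 33
|YP4|² = 1 + 64 + 1 = 66
|YP5|² = 9 + 1 + 1 = 11
|YP6|² = 4 + 121 + 1 = 126
|YP7|² = 4 + 49 + 169 = 222
|YP8|² = 100 + 49 + 289 = 438
|YP9|² = 169 + 4 + 196 = 369
d²(Y, P10) = 9 + 16 + 25 = 50
The smallest is to P2, so Y lies in the Voronoi region of P2.

P2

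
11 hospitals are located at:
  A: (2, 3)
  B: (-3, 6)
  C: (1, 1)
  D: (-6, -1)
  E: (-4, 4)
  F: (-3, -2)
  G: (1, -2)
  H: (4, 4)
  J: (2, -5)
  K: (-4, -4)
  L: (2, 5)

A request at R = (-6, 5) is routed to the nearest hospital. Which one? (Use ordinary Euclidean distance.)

Since √ is increasing, it suffices to compare squared distances:
|RA|² = (-6−2)² + (5−3)² = 64 + 4 = 68
|RB|² = (-6−(-3))² + (5−6)² = 9 + 1 = 10
|RC|² = (-6−1)² + (5−1)² = 49 + 16 = 65
|RD|² = (-6−(-6))² + (5−(-1))² = 0 + 36 = 36
|RE|² = (-6−(-4))² + (5−4)² = 4 + 1 = 5
|RF|² = (-6−(-3))² + (5−(-2))² = 9 + 49 = 58
|RG|² = (-6−1)² + (5−(-2))² = 49 + 49 = 98
|RH|² = (-6−4)² + (5−4)² = 100 + 1 = 101
|RJ|² = (-6−2)² + (5−(-5))² = 64 + 100 = 164
|RK|² = (-6−(-4))² + (5−(-4))² = 4 + 81 = 85
|RL|² = (-6−2)² + (5−5)² = 64 + 0 = 64
Minimum is at E.

E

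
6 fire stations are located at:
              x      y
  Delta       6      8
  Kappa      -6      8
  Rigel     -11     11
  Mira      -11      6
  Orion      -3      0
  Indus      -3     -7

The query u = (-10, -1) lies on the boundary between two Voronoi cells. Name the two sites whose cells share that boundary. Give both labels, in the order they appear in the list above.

Mira and Orion

Squared distances from u to each site:
d²(u, Delta) = (-10−6)² + (-1−8)² = 256 + 81 = 337
d²(u, Kappa) = (-10−(-6))² + (-1−8)² = 16 + 81 = 97
d²(u, Rigel) = (-10−(-11))² + (-1−11)² = 1 + 144 = 145
d²(u, Mira) = (-10−(-11))² + (-1−6)² = 1 + 49 = 50
d²(u, Orion) = (-10−(-3))² + (-1−0)² = 49 + 1 = 50
d²(u, Indus) = (-10−(-3))² + (-1−(-7))² = 49 + 36 = 85
u is equidistant from Mira and Orion (both at squared distance 50), and every other site is strictly farther — so u lies on the Mira–Orion Voronoi edge.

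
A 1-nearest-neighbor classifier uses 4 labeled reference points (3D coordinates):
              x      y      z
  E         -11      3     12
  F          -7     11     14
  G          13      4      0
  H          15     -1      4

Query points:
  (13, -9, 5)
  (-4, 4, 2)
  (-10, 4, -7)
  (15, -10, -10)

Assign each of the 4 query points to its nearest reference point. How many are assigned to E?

2

(13, -9, 5) — d² to each: E:769, F:881, G:194, H:69 → nearest is H
(-4, 4, 2) — d² to each: E:150, F:202, G:293, H:390 → nearest is E
(-10, 4, -7) — d² to each: E:363, F:499, G:578, H:771 → nearest is E
(15, -10, -10) — d² to each: E:1329, F:1501, G:300, H:277 → nearest is H
2 of the 4 points have E as nearest.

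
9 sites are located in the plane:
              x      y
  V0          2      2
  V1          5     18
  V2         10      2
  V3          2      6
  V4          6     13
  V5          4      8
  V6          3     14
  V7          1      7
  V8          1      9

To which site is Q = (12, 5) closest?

V2

Squared Euclidean distances:
|QV0|² = (12−2)² + (5−2)² = 100 + 9 = 109
|QV1|² = (12−5)² + (5−18)² = 49 + 169 = 218
|QV2|² = (12−10)² + (5−2)² = 4 + 9 = 13
|QV3|² = (12−2)² + (5−6)² = 100 + 1 = 101
|QV4|² = (12−6)² + (5−13)² = 36 + 64 = 100
|QV5|² = (12−4)² + (5−8)² = 64 + 9 = 73
|QV6|² = (12−3)² + (5−14)² = 81 + 81 = 162
|QV7|² = (12−1)² + (5−7)² = 121 + 4 = 125
|QV8|² = (12−1)² + (5−9)² = 121 + 16 = 137
V2 is nearest.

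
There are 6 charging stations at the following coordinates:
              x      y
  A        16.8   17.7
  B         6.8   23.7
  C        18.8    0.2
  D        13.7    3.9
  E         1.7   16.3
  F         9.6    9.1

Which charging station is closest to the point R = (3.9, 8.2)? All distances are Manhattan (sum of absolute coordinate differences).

d(R,A) = |3.9−16.8| + |8.2−17.7| = 12.9 + 9.5 = 22.4
d(R,B) = |3.9−6.8| + |8.2−23.7| = 2.9 + 15.5 = 18.4
d(R,C) = |3.9−18.8| + |8.2−0.2| = 14.9 + 8 = 22.9
d(R,D) = |3.9−13.7| + |8.2−3.9| = 9.8 + 4.3 = 14.1
d(R,E) = |3.9−1.7| + |8.2−16.3| = 2.2 + 8.1 = 10.3
d(R,F) = |3.9−9.6| + |8.2−9.1| = 5.7 + 0.9 = 6.6
F is nearest.

F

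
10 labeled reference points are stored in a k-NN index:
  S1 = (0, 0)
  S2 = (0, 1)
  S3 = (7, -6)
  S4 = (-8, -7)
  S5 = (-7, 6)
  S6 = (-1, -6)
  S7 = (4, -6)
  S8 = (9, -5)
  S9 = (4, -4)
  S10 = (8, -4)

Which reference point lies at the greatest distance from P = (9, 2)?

S4

Squared Euclidean distances:
|PS1|² = 81 + 4 = 85
|PS2|² = 81 + 1 = 82
|PS3|² = 4 + 64 = 68
|PS4|² = 289 + 81 = 370
|PS5|² = 256 + 16 = 272
|PS6|² = 100 + 64 = 164
|PS7|² = 25 + 64 = 89
|PS8|² = 0 + 49 = 49
|PS9|² = 25 + 36 = 61
d²(P, S10) = 1 + 36 = 37
The largest is to S4.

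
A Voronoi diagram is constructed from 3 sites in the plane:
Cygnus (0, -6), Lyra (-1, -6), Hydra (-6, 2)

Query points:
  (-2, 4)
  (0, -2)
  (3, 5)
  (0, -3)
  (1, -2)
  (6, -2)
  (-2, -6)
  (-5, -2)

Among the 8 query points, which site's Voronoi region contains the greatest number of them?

Cygnus

(-2, 4) — d² to each: Cygnus:104, Lyra:101, Hydra:20 → nearest is Hydra
(0, -2) — d² to each: Cygnus:16, Lyra:17, Hydra:52 → nearest is Cygnus
(3, 5) — d² to each: Cygnus:130, Lyra:137, Hydra:90 → nearest is Hydra
(0, -3) — d² to each: Cygnus:9, Lyra:10, Hydra:61 → nearest is Cygnus
(1, -2) — d² to each: Cygnus:17, Lyra:20, Hydra:65 → nearest is Cygnus
(6, -2) — d² to each: Cygnus:52, Lyra:65, Hydra:160 → nearest is Cygnus
(-2, -6) — d² to each: Cygnus:4, Lyra:1, Hydra:80 → nearest is Lyra
(-5, -2) — d² to each: Cygnus:41, Lyra:32, Hydra:17 → nearest is Hydra
Tally — Cygnus:4, Lyra:1, Hydra:3. Cygnus captures the most (4).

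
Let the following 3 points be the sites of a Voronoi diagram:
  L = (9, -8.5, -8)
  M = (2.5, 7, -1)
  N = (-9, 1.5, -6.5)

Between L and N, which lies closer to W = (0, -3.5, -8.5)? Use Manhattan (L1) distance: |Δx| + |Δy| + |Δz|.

d(W,L) = |0−9| + |-3.5−(-8.5)| + |-8.5−(-8)| = 9 + 5 + 0.5 = 14.5
d(W,N) = |0−(-9)| + |-3.5−1.5| + |-8.5−(-6.5)| = 9 + 5 + 2 = 16
14.5 < 16, so L is closer.

L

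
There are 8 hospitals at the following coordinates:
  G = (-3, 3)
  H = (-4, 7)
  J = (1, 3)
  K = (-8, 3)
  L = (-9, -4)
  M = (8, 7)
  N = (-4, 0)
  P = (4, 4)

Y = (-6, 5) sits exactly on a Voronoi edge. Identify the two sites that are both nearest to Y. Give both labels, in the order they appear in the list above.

H and K

Squared distances from Y to each site:
|YG|² = (-6−(-3))² + (5−3)² = 9 + 4 = 13
|YH|² = (-6−(-4))² + (5−7)² = 4 + 4 = 8
|YJ|² = (-6−1)² + (5−3)² = 49 + 4 = 53
|YK|² = (-6−(-8))² + (5−3)² = 4 + 4 = 8
|YL|² = (-6−(-9))² + (5−(-4))² = 9 + 81 = 90
|YM|² = (-6−8)² + (5−7)² = 196 + 4 = 200
|YN|² = (-6−(-4))² + (5−0)² = 4 + 25 = 29
|YP|² = (-6−4)² + (5−4)² = 100 + 1 = 101
Y is equidistant from H and K (both at squared distance 8), and every other site is strictly farther — so Y lies on the H–K Voronoi edge.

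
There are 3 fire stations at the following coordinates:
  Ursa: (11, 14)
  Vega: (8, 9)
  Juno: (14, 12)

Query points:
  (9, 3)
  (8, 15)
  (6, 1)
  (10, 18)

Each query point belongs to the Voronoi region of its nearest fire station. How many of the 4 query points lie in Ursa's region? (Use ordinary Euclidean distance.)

(9, 3) — d² to each: Ursa:125, Vega:37, Juno:106 → nearest is Vega
(8, 15) — d² to each: Ursa:10, Vega:36, Juno:45 → nearest is Ursa
(6, 1) — d² to each: Ursa:194, Vega:68, Juno:185 → nearest is Vega
(10, 18) — d² to each: Ursa:17, Vega:85, Juno:52 → nearest is Ursa
2 of the 4 points have Ursa as nearest.

2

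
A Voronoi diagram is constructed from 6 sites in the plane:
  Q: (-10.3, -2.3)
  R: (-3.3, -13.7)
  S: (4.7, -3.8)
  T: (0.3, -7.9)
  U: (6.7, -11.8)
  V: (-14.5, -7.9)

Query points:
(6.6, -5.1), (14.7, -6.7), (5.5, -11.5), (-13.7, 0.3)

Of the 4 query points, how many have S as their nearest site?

(6.6, -5.1) — d² to each: Q:293.45, R:171.97, S:5.3, T:47.53, U:44.9, V:453.05 → nearest is S
(14.7, -6.7) — d² to each: Q:644.36, R:373, S:108.41, T:208.8, U:90.01, V:854.08 → nearest is U
(5.5, -11.5) — d² to each: Q:334.28, R:82.28, S:59.93, T:40, U:1.53, V:412.96 → nearest is U
(-13.7, 0.3) — d² to each: Q:18.32, R:304.16, S:355.37, T:263.24, U:562.57, V:67.88 → nearest is Q
1 of the 4 points has S as nearest.

1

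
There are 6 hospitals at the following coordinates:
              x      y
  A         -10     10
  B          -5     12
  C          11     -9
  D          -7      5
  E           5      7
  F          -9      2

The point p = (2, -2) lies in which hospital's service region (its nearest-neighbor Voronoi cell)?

Compare squared distances (the ordering matches that of the actual distances):
|pA|² = (2−(-10))² + (-2−10)² = 144 + 144 = 288
|pB|² = (2−(-5))² + (-2−12)² = 49 + 196 = 245
|pC|² = (2−11)² + (-2−(-9))² = 81 + 49 = 130
|pD|² = (2−(-7))² + (-2−5)² = 81 + 49 = 130
|pE|² = (2−5)² + (-2−7)² = 9 + 81 = 90
|pF|² = (2−(-9))² + (-2−2)² = 121 + 16 = 137
The smallest is to E, so p lies in the Voronoi region of E.

E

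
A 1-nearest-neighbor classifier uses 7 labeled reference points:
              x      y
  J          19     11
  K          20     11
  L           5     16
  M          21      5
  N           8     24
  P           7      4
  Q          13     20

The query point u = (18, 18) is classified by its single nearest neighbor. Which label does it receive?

Compare squared distances (the ordering matches that of the actual distances):
|uJ|² = (18−19)² + (18−11)² = 1 + 49 = 50
|uK|² = (18−20)² + (18−11)² = 4 + 49 = 53
|uL|² = (18−5)² + (18−16)² = 169 + 4 = 173
|uM|² = (18−21)² + (18−5)² = 9 + 169 = 178
|uN|² = (18−8)² + (18−24)² = 100 + 36 = 136
|uP|² = (18−7)² + (18−4)² = 121 + 196 = 317
|uQ|² = (18−13)² + (18−20)² = 25 + 4 = 29
Q is nearest.

Q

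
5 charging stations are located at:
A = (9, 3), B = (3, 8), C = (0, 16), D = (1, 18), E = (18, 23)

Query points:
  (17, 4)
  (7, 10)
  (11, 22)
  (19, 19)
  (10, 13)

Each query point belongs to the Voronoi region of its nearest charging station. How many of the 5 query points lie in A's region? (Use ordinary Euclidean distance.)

(17, 4) — d² to each: A:65, B:212, C:433, D:452, E:362 → nearest is A
(7, 10) — d² to each: A:53, B:20, C:85, D:100, E:290 → nearest is B
(11, 22) — d² to each: A:365, B:260, C:157, D:116, E:50 → nearest is E
(19, 19) — d² to each: A:356, B:377, C:370, D:325, E:17 → nearest is E
(10, 13) — d² to each: A:101, B:74, C:109, D:106, E:164 → nearest is B
1 of the 5 points has A as nearest.

1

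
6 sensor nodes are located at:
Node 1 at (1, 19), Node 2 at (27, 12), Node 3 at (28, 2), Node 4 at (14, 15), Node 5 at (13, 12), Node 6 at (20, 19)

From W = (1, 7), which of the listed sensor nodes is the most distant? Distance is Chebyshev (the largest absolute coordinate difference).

Node 3

d(W, Node 1) = max(0, 12) = 12
d(W, Node 2) = max(26, 5) = 26
d(W, Node 3) = max(27, 5) = 27
d(W, Node 4) = max(13, 8) = 13
d(W, Node 5) = max(12, 5) = 12
d(W, Node 6) = max(19, 12) = 19
The largest is to Node 3.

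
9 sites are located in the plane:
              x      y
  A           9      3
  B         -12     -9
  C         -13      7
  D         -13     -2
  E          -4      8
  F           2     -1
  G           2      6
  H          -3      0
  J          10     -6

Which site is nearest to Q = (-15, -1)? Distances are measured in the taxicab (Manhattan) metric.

D

d(Q,A) = 24 + 4 = 28
d(Q,B) = 3 + 8 = 11
d(Q,C) = 2 + 8 = 10
d(Q,D) = 2 + 1 = 3
d(Q,E) = 11 + 9 = 20
d(Q,F) = 17 + 0 = 17
d(Q,G) = 17 + 7 = 24
d(Q,H) = 12 + 1 = 13
d(Q,J) = 25 + 5 = 30
D is nearest.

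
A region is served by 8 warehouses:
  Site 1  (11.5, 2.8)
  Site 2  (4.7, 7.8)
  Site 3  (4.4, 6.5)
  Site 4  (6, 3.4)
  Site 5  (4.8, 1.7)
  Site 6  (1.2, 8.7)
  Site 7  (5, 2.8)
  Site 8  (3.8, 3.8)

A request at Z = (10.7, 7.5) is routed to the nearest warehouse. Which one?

Site 1

Compare squared distances (the ordering matches that of the actual distances):
d²(Z, Site 1) = (10.7−11.5)² + (7.5−2.8)² = 0.64 + 22.09 = 22.73
d²(Z, Site 2) = (10.7−4.7)² + (7.5−7.8)² = 36 + 0.09 = 36.09
d²(Z, Site 3) = (10.7−4.4)² + (7.5−6.5)² = 39.69 + 1 = 40.69
d²(Z, Site 4) = (10.7−6)² + (7.5−3.4)² = 22.09 + 16.81 = 38.9
d²(Z, Site 5) = (10.7−4.8)² + (7.5−1.7)² = 34.81 + 33.64 = 68.45
d²(Z, Site 6) = (10.7−1.2)² + (7.5−8.7)² = 90.25 + 1.44 = 91.69
d²(Z, Site 7) = (10.7−5)² + (7.5−2.8)² = 32.49 + 22.09 = 54.58
d²(Z, Site 8) = (10.7−3.8)² + (7.5−3.8)² = 47.61 + 13.69 = 61.3
Minimum is at Site 1.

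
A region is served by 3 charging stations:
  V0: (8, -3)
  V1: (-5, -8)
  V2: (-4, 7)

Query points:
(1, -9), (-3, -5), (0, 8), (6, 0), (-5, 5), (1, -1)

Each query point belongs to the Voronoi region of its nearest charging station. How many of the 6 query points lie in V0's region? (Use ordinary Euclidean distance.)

(1, -9) — d² to each: V0:85, V1:37, V2:281 → nearest is V1
(-3, -5) — d² to each: V0:125, V1:13, V2:145 → nearest is V1
(0, 8) — d² to each: V0:185, V1:281, V2:17 → nearest is V2
(6, 0) — d² to each: V0:13, V1:185, V2:149 → nearest is V0
(-5, 5) — d² to each: V0:233, V1:169, V2:5 → nearest is V2
(1, -1) — d² to each: V0:53, V1:85, V2:89 → nearest is V0
2 of the 6 points have V0 as nearest.

2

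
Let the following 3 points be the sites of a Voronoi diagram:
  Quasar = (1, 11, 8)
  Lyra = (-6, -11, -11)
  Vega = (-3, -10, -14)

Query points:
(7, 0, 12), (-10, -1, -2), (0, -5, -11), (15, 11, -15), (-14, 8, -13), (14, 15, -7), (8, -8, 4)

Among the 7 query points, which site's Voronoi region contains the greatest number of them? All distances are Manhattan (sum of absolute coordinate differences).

Quasar

(7, 0, 12) — d to each: Quasar:21, Lyra:47, Vega:46 → nearest is Quasar
(-10, -1, -2) — d to each: Quasar:33, Lyra:23, Vega:28 → nearest is Lyra
(0, -5, -11) — d to each: Quasar:36, Lyra:12, Vega:11 → nearest is Vega
(15, 11, -15) — d to each: Quasar:37, Lyra:47, Vega:40 → nearest is Quasar
(-14, 8, -13) — d to each: Quasar:39, Lyra:29, Vega:30 → nearest is Lyra
(14, 15, -7) — d to each: Quasar:32, Lyra:50, Vega:49 → nearest is Quasar
(8, -8, 4) — d to each: Quasar:30, Lyra:32, Vega:31 → nearest is Quasar
Tally — Quasar:4, Lyra:2, Vega:1. Quasar captures the most (4).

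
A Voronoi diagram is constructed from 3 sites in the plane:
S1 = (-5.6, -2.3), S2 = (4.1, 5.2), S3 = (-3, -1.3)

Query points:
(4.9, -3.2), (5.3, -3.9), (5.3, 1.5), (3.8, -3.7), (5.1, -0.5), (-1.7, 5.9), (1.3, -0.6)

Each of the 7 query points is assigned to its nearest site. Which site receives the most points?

(4.9, -3.2) — d² to each: S1:111.06, S2:71.2, S3:66.02 → nearest is S3
(5.3, -3.9) — d² to each: S1:121.37, S2:84.25, S3:75.65 → nearest is S3
(5.3, 1.5) — d² to each: S1:133.25, S2:15.13, S3:76.73 → nearest is S2
(3.8, -3.7) — d² to each: S1:90.32, S2:79.3, S3:52 → nearest is S3
(5.1, -0.5) — d² to each: S1:117.73, S2:33.49, S3:66.25 → nearest is S2
(-1.7, 5.9) — d² to each: S1:82.45, S2:34.13, S3:53.53 → nearest is S2
(1.3, -0.6) — d² to each: S1:50.5, S2:41.48, S3:18.98 → nearest is S3
Tally — S2:3, S3:4. S3 captures the most (4).

S3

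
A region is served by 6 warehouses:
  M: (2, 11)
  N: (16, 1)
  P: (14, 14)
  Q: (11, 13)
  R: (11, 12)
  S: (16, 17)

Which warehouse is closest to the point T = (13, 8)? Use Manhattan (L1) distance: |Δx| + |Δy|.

d(T,M) = |13−2| + |8−11| = 11 + 3 = 14
d(T,N) = |13−16| + |8−1| = 3 + 7 = 10
d(T,P) = |13−14| + |8−14| = 1 + 6 = 7
d(T,Q) = |13−11| + |8−13| = 2 + 5 = 7
d(T,R) = |13−11| + |8−12| = 2 + 4 = 6
d(T,S) = |13−16| + |8−17| = 3 + 9 = 12
The smallest is to R, so T lies in the Voronoi region of R.

R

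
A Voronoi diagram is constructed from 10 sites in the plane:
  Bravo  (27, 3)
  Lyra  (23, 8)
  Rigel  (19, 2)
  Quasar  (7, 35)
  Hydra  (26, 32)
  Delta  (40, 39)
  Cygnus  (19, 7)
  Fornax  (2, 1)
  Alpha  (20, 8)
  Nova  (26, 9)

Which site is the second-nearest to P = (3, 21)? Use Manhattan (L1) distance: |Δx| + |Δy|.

Fornax

d(P, Bravo) = |3−27| + |21−3| = 24 + 18 = 42
d(P, Lyra) = |3−23| + |21−8| = 20 + 13 = 33
d(P, Rigel) = |3−19| + |21−2| = 16 + 19 = 35
d(P, Quasar) = |3−7| + |21−35| = 4 + 14 = 18
d(P, Hydra) = |3−26| + |21−32| = 23 + 11 = 34
d(P, Delta) = |3−40| + |21−39| = 37 + 18 = 55
d(P, Cygnus) = |3−19| + |21−7| = 16 + 14 = 30
d(P, Fornax) = |3−2| + |21−1| = 1 + 20 = 21
d(P, Alpha) = |3−20| + |21−8| = 17 + 13 = 30
d(P, Nova) = |3−26| + |21−9| = 23 + 12 = 35
Sorted ascending: Quasar, Fornax, Cygnus, … — the second-nearest is Fornax.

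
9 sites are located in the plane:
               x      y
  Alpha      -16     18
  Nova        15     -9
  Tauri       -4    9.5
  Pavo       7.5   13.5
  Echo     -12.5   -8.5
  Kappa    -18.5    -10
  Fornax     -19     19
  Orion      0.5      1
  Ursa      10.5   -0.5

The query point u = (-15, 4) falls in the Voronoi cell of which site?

Compare squared distances (the ordering matches that of the actual distances):
d²(u, Alpha) = (-15−(-16))² + (4−18)² = 1 + 196 = 197
d²(u, Nova) = (-15−15)² + (4−(-9))² = 900 + 169 = 1069
d²(u, Tauri) = (-15−(-4))² + (4−9.5)² = 121 + 30.25 = 151.25
d²(u, Pavo) = (-15−7.5)² + (4−13.5)² = 506.25 + 90.25 = 596.5
d²(u, Echo) = (-15−(-12.5))² + (4−(-8.5))² = 6.25 + 156.25 = 162.5
d²(u, Kappa) = (-15−(-18.5))² + (4−(-10))² = 12.25 + 196 = 208.25
d²(u, Fornax) = (-15−(-19))² + (4−19)² = 16 + 225 = 241
d²(u, Orion) = (-15−0.5)² + (4−1)² = 240.25 + 9 = 249.25
d²(u, Ursa) = (-15−10.5)² + (4−(-0.5))² = 650.25 + 20.25 = 670.5
Minimum is at Tauri.

Tauri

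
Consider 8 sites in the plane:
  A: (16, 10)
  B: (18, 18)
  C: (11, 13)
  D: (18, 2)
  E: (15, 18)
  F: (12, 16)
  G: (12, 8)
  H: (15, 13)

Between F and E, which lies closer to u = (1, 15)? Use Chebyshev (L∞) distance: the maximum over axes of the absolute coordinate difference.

F

d(u,F) = max(11, 1) = 11
d(u,E) = max(14, 3) = 14
11 < 14, so F is closer.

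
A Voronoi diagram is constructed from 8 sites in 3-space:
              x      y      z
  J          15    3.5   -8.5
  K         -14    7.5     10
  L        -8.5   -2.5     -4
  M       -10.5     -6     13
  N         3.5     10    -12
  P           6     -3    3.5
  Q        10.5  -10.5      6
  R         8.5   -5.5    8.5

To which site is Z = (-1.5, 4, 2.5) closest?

Compare squared distances (the ordering matches that of the actual distances):
|ZJ|² = (-1.5−15)² + (4−3.5)² + (2.5−(-8.5))² = 272.25 + 0.25 + 121 = 393.5
|ZK|² = (-1.5−(-14))² + (4−7.5)² + (2.5−10)² = 156.25 + 12.25 + 56.25 = 224.75
|ZL|² = (-1.5−(-8.5))² + (4−(-2.5))² + (2.5−(-4))² = 49 + 42.25 + 42.25 = 133.5
|ZM|² = (-1.5−(-10.5))² + (4−(-6))² + (2.5−13)² = 81 + 100 + 110.25 = 291.25
|ZN|² = (-1.5−3.5)² + (4−10)² + (2.5−(-12))² = 25 + 36 + 210.25 = 271.25
|ZP|² = (-1.5−6)² + (4−(-3))² + (2.5−3.5)² = 56.25 + 49 + 1 = 106.25
|ZQ|² = (-1.5−10.5)² + (4−(-10.5))² + (2.5−6)² = 144 + 210.25 + 12.25 = 366.5
|ZR|² = (-1.5−8.5)² + (4−(-5.5))² + (2.5−8.5)² = 100 + 90.25 + 36 = 226.25
The smallest is to P, so Z lies in the Voronoi region of P.

P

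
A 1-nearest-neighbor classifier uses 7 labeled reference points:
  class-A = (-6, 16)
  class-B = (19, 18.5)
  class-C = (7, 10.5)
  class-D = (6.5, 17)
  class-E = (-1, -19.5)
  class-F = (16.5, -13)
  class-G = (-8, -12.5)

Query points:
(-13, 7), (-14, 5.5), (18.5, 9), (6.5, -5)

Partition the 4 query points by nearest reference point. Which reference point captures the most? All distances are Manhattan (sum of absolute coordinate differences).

class-A

(-13, 7) — d to each: class-A:16, class-B:43.5, class-C:23.5, class-D:29.5, class-E:38.5, class-F:49.5, class-G:24.5 → nearest is class-A
(-14, 5.5) — d to each: class-A:18.5, class-B:46, class-C:26, class-D:32, class-E:38, class-F:49, class-G:24 → nearest is class-A
(18.5, 9) — d to each: class-A:31.5, class-B:10, class-C:13, class-D:20, class-E:48, class-F:24, class-G:48 → nearest is class-B
(6.5, -5) — d to each: class-A:33.5, class-B:36, class-C:16, class-D:22, class-E:22, class-F:18, class-G:22 → nearest is class-C
Tally — class-A:2, class-B:1, class-C:1. class-A captures the most (2).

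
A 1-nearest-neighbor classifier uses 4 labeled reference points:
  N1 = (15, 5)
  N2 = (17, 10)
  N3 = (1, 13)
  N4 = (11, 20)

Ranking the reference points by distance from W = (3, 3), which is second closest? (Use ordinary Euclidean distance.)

Compare squared distances (the ordering matches that of the actual distances):
|WN1|² = (3−15)² + (3−5)² = 144 + 4 = 148
|WN2|² = (3−17)² + (3−10)² = 196 + 49 = 245
|WN3|² = (3−1)² + (3−13)² = 4 + 100 = 104
|WN4|² = (3−11)² + (3−20)² = 64 + 289 = 353
Sorted ascending: N3, N1, N2, … — the second-nearest is N1.

N1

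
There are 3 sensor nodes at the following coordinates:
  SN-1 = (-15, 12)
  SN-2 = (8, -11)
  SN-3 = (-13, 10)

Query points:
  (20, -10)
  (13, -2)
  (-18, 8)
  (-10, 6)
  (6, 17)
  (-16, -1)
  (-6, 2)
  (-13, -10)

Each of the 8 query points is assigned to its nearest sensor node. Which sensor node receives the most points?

(20, -10) — d² to each: SN-1:1709, SN-2:145, SN-3:1489 → nearest is SN-2
(13, -2) — d² to each: SN-1:980, SN-2:106, SN-3:820 → nearest is SN-2
(-18, 8) — d² to each: SN-1:25, SN-2:1037, SN-3:29 → nearest is SN-1
(-10, 6) — d² to each: SN-1:61, SN-2:613, SN-3:25 → nearest is SN-3
(6, 17) — d² to each: SN-1:466, SN-2:788, SN-3:410 → nearest is SN-3
(-16, -1) — d² to each: SN-1:170, SN-2:676, SN-3:130 → nearest is SN-3
(-6, 2) — d² to each: SN-1:181, SN-2:365, SN-3:113 → nearest is SN-3
(-13, -10) — d² to each: SN-1:488, SN-2:442, SN-3:400 → nearest is SN-3
Tally — SN-1:1, SN-2:2, SN-3:5. SN-3 captures the most (5).

SN-3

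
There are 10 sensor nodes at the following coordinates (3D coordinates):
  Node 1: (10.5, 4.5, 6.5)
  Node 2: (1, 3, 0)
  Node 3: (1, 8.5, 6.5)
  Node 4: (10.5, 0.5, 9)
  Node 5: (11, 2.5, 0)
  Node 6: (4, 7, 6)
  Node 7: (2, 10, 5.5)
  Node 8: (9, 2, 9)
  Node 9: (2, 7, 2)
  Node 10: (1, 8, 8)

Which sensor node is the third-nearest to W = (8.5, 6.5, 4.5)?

Squared Euclidean distances:
d²(W, Node 1) = (8.5−10.5)² + (6.5−4.5)² + (4.5−6.5)² = 4 + 4 + 4 = 12
d²(W, Node 2) = (8.5−1)² + (6.5−3)² + (4.5−0)² = 56.25 + 12.25 + 20.25 = 88.75
d²(W, Node 3) = (8.5−1)² + (6.5−8.5)² + (4.5−6.5)² = 56.25 + 4 + 4 = 64.25
d²(W, Node 4) = (8.5−10.5)² + (6.5−0.5)² + (4.5−9)² = 4 + 36 + 20.25 = 60.25
d²(W, Node 5) = (8.5−11)² + (6.5−2.5)² + (4.5−0)² = 6.25 + 16 + 20.25 = 42.5
d²(W, Node 6) = (8.5−4)² + (6.5−7)² + (4.5−6)² = 20.25 + 0.25 + 2.25 = 22.75
d²(W, Node 7) = (8.5−2)² + (6.5−10)² + (4.5−5.5)² = 42.25 + 12.25 + 1 = 55.5
d²(W, Node 8) = (8.5−9)² + (6.5−2)² + (4.5−9)² = 0.25 + 20.25 + 20.25 = 40.75
d²(W, Node 9) = (8.5−2)² + (6.5−7)² + (4.5−2)² = 42.25 + 0.25 + 6.25 = 48.75
d²(W, Node 10) = (8.5−1)² + (6.5−8)² + (4.5−8)² = 56.25 + 2.25 + 12.25 = 70.75
Sorted ascending: Node 1, Node 6, Node 8, Node 5, … — the third-nearest is Node 8.

Node 8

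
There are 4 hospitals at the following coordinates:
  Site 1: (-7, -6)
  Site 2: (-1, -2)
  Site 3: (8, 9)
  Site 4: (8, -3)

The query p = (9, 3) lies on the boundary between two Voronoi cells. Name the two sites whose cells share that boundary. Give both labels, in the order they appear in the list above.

Site 3 and Site 4

Squared distances from p to each site:
d²(p, Site 1) = (9−(-7))² + (3−(-6))² = 256 + 81 = 337
d²(p, Site 2) = (9−(-1))² + (3−(-2))² = 100 + 25 = 125
d²(p, Site 3) = (9−8)² + (3−9)² = 1 + 36 = 37
d²(p, Site 4) = (9−8)² + (3−(-3))² = 1 + 36 = 37
p is equidistant from Site 3 and Site 4 (both at squared distance 37), and every other site is strictly farther — so p lies on the Site 3–Site 4 Voronoi edge.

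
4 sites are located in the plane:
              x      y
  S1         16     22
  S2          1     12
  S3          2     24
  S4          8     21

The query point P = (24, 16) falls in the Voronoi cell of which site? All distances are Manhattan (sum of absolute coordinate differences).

d(P,S1) = 8 + 6 = 14
d(P,S2) = 23 + 4 = 27
d(P,S3) = 22 + 8 = 30
d(P,S4) = 16 + 5 = 21
Minimum is at S1.

S1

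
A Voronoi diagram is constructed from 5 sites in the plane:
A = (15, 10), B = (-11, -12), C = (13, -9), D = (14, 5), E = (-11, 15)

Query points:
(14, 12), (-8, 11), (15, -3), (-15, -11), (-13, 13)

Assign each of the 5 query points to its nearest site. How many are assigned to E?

2

(14, 12) — d² to each: A:5, B:1201, C:442, D:49, E:634 → nearest is A
(-8, 11) — d² to each: A:530, B:538, C:841, D:520, E:25 → nearest is E
(15, -3) — d² to each: A:169, B:757, C:40, D:65, E:1000 → nearest is C
(-15, -11) — d² to each: A:1341, B:17, C:788, D:1097, E:692 → nearest is B
(-13, 13) — d² to each: A:793, B:629, C:1160, D:793, E:8 → nearest is E
2 of the 5 points have E as nearest.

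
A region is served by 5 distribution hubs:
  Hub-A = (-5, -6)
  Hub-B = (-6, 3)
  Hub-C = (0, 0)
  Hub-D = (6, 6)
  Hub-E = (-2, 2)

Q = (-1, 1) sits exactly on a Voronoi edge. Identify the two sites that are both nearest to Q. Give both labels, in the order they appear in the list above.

Hub-C and Hub-E

Squared distances from Q to each site:
d²(Q, Hub-A) = (-1−(-5))² + (1−(-6))² = 16 + 49 = 65
d²(Q, Hub-B) = (-1−(-6))² + (1−3)² = 25 + 4 = 29
d²(Q, Hub-C) = (-1−0)² + (1−0)² = 1 + 1 = 2
d²(Q, Hub-D) = (-1−6)² + (1−6)² = 49 + 25 = 74
d²(Q, Hub-E) = (-1−(-2))² + (1−2)² = 1 + 1 = 2
Q is equidistant from Hub-C and Hub-E (both at squared distance 2), and every other site is strictly farther — so Q lies on the Hub-C–Hub-E Voronoi edge.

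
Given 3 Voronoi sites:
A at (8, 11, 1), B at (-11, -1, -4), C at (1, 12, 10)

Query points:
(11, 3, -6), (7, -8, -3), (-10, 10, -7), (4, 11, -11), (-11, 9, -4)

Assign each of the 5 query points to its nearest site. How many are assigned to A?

2

(11, 3, -6) — d² to each: A:122, B:504, C:437 → nearest is A
(7, -8, -3) — d² to each: A:378, B:374, C:605 → nearest is B
(-10, 10, -7) — d² to each: A:389, B:131, C:414 → nearest is B
(4, 11, -11) — d² to each: A:160, B:418, C:451 → nearest is A
(-11, 9, -4) — d² to each: A:390, B:100, C:349 → nearest is B
2 of the 5 points have A as nearest.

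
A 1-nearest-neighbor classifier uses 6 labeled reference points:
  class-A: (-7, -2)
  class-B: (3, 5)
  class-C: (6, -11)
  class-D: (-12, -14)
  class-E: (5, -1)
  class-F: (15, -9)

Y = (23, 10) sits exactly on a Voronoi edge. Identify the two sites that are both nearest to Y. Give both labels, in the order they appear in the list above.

Squared distances from Y to each site:
d²(Y, class-A) = (23−(-7))² + (10−(-2))² = 900 + 144 = 1044
d²(Y, class-B) = (23−3)² + (10−5)² = 400 + 25 = 425
d²(Y, class-C) = (23−6)² + (10−(-11))² = 289 + 441 = 730
d²(Y, class-D) = (23−(-12))² + (10−(-14))² = 1225 + 576 = 1801
d²(Y, class-E) = (23−5)² + (10−(-1))² = 324 + 121 = 445
d²(Y, class-F) = (23−15)² + (10−(-9))² = 64 + 361 = 425
Y is equidistant from class-B and class-F (both at squared distance 425), and every other site is strictly farther — so Y lies on the class-B–class-F Voronoi edge.

class-B and class-F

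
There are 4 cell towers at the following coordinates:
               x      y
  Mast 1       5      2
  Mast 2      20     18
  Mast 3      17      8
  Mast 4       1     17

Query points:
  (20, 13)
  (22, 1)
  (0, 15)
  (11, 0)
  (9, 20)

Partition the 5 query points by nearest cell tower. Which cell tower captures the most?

Mast 4

(20, 13) — d² to each: Mast 1:346, Mast 2:25, Mast 3:34, Mast 4:377 → nearest is Mast 2
(22, 1) — d² to each: Mast 1:290, Mast 2:293, Mast 3:74, Mast 4:697 → nearest is Mast 3
(0, 15) — d² to each: Mast 1:194, Mast 2:409, Mast 3:338, Mast 4:5 → nearest is Mast 4
(11, 0) — d² to each: Mast 1:40, Mast 2:405, Mast 3:100, Mast 4:389 → nearest is Mast 1
(9, 20) — d² to each: Mast 1:340, Mast 2:125, Mast 3:208, Mast 4:73 → nearest is Mast 4
Tally — Mast 1:1, Mast 2:1, Mast 3:1, Mast 4:2. Mast 4 captures the most (2).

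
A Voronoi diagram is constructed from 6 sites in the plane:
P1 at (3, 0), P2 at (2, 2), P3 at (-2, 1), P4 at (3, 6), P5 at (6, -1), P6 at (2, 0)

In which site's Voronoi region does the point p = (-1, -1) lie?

P3

Compare squared distances (the ordering matches that of the actual distances):
|pP1|² = (-1−3)² + (-1−0)² = 16 + 1 = 17
|pP2|² = (-1−2)² + (-1−2)² = 9 + 9 = 18
|pP3|² = (-1−(-2))² + (-1−1)² = 1 + 4 = 5
|pP4|² = (-1−3)² + (-1−6)² = 16 + 49 = 65
|pP5|² = (-1−6)² + (-1−(-1))² = 49 + 0 = 49
|pP6|² = (-1−2)² + (-1−0)² = 9 + 1 = 10
P3 is nearest.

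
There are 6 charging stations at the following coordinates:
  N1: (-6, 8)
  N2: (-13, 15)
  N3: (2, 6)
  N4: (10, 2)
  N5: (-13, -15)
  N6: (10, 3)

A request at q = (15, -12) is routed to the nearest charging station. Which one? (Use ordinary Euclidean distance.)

Squared Euclidean distances:
|qN1|² = (15−(-6))² + (-12−8)² = 441 + 400 = 841
|qN2|² = (15−(-13))² + (-12−15)² = 784 + 729 = 1513
|qN3|² = (15−2)² + (-12−6)² = 169 + 324 = 493
|qN4|² = (15−10)² + (-12−2)² = 25 + 196 = 221
|qN5|² = (15−(-13))² + (-12−(-15))² = 784 + 9 = 793
|qN6|² = (15−10)² + (-12−3)² = 25 + 225 = 250
The smallest is to N4, so q lies in the Voronoi region of N4.

N4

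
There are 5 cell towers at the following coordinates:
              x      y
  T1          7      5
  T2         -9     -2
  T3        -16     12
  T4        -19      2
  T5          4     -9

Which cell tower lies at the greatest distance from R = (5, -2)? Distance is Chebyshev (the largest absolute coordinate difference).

T4

d(R,T1) = max(2, 7) = 7
d(R,T2) = max(14, 0) = 14
d(R,T3) = max(21, 14) = 21
d(R,T4) = max(24, 4) = 24
d(R,T5) = max(1, 7) = 7
The largest is to T4.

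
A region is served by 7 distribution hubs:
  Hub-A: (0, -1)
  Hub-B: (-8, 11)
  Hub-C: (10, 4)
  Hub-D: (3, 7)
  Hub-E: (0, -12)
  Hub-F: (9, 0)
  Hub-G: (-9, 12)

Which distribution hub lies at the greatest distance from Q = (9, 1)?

Compare squared distances (the ordering matches that of the actual distances):
d²(Q, Hub-A) = (9−0)² + (1−(-1))² = 81 + 4 = 85
d²(Q, Hub-B) = (9−(-8))² + (1−11)² = 289 + 100 = 389
d²(Q, Hub-C) = (9−10)² + (1−4)² = 1 + 9 = 10
d²(Q, Hub-D) = (9−3)² + (1−7)² = 36 + 36 = 72
d²(Q, Hub-E) = (9−0)² + (1−(-12))² = 81 + 169 = 250
d²(Q, Hub-F) = (9−9)² + (1−0)² = 0 + 1 = 1
d²(Q, Hub-G) = (9−(-9))² + (1−12)² = 324 + 121 = 445
The largest is to Hub-G.

Hub-G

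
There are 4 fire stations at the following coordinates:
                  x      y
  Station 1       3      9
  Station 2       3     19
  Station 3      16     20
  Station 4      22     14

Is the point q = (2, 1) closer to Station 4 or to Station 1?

Compare squared distances:
d²(q, Station 4) = (2−22)² + (1−14)² = 400 + 169 = 569
d²(q, Station 1) = (2−3)² + (1−9)² = 1 + 64 = 65
569 > 65, so Station 1 is closer.

Station 1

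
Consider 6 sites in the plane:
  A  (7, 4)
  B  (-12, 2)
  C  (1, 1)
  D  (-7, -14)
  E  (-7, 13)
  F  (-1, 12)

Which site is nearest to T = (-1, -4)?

C

Compare squared distances (the ordering matches that of the actual distances):
|TA|² = (-1−7)² + (-4−4)² = 64 + 64 = 128
|TB|² = (-1−(-12))² + (-4−2)² = 121 + 36 = 157
|TC|² = (-1−1)² + (-4−1)² = 4 + 25 = 29
|TD|² = (-1−(-7))² + (-4−(-14))² = 36 + 100 = 136
|TE|² = (-1−(-7))² + (-4−13)² = 36 + 289 = 325
|TF|² = (-1−(-1))² + (-4−12)² = 0 + 256 = 256
The smallest is to C, so T lies in the Voronoi region of C.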